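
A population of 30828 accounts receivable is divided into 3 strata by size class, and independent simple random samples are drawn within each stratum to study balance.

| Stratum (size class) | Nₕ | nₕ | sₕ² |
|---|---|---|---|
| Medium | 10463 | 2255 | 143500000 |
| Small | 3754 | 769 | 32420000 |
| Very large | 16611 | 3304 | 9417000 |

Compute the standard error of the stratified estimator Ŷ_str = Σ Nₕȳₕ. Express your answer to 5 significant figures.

Var(Ŷ_str) = Σₕ Nₕ²(1 − fₕ)sₕ²/nₕ.
Medium: 10463²·(1 − 2255/10463)·143500000/2255 = 5.4651103 × 10^12.
Small: 3754²·(1 − 769/3754)·32420000/769 = 4.7241674 × 10^11.
Very large: 16611²·(1 − 3304/16611)·9417000/3304 = 6.3001149 × 10^11.
Sum = 6.5675385 × 10^12.
SE = √(6.5675385 × 10^12) = 2.5627 × 10^6.

2.5627 × 10^6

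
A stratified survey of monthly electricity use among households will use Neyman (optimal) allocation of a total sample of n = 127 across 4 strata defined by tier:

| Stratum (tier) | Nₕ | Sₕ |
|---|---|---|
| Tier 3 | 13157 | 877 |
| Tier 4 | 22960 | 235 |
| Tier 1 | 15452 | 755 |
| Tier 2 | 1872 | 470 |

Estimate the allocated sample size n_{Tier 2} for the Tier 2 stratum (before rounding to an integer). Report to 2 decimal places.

Neyman allocation: nₕ = n·NₕSₕ / Σⱼ NⱼSⱼ.
Σ NⱼSⱼ = 13157·877 + 22960·235 + 15452·755 + 1872·470 = 2.9480389 × 10^7.
n_{Tier 2} = 127·1872·470 / (2.9480389 × 10^7) = 3.79.

3.79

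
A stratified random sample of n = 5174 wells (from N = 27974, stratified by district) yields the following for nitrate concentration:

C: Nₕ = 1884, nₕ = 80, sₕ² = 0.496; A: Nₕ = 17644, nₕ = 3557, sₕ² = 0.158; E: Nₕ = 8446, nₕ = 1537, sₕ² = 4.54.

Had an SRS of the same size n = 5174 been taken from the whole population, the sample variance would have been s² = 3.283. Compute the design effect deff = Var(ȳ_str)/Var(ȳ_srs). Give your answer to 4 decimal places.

0.5053

Var(ȳ_str) = Σ Wₕ²(1−fₕ)sₕ²/nₕ with Wₕ = Nₕ/27974:
  C: (1884/27974)²·(1−80/1884)·0.496/80 = 2.6927745 × 10^-5
  A: (17644/27974)²·(1−3557/17644)·0.158/3557 = 1.4108461 × 10^-5
  E: (8446/27974)²·(1−1537/8446)·4.54/1537 = 2.2026176 × 10^-4
  → Var(ȳ_str) = 2.6129797 × 10^-4.
Var(ȳ_srs) = (1 − 5174/27974)·3.283/5174 = 5.1715977 × 10^-4.
deff = (2.6129797 × 10^-4) / (5.1715977 × 10^-4) = 0.5053.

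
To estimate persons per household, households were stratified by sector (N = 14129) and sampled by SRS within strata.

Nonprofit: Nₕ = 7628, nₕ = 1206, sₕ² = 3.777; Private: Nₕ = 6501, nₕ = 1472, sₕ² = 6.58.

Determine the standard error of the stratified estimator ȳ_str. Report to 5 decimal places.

Var(ȳ_str) = Σₕ Wₕ²(1 − fₕ)sₕ²/nₕ with Wₕ = Nₕ/N, N = 14129.
Nonprofit: Wₕ = 0.53988251; term = 0.53988251²·(1 − 0.15810173)·3.777/1206 = 7.6852467 × 10^-4.
Private: Wₕ = 0.46011749; term = 0.46011749²·(1 − 0.22642670)·6.58/1472 = 7.3207746 × 10^-4.
Sum = 0.0015006021.
SE = √(0.0015006021) = 0.03874.

0.03874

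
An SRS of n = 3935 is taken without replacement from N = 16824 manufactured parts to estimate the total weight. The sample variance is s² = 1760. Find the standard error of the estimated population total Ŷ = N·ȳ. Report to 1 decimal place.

9848.2

Var(Ŷ) = N²·Var(ȳ) = N²·(1 − n/N)·s²/n.
f = 3935/16824 = 0.23389206; Var(ȳ) = 0.76610794·1760/3935 = 0.34265565.
Var(Ŷ) = 16824² · 0.34265565 = 9.6987646 × 10^7.
SE(Ŷ) = √(9.6987646 × 10^7) = 9848.2.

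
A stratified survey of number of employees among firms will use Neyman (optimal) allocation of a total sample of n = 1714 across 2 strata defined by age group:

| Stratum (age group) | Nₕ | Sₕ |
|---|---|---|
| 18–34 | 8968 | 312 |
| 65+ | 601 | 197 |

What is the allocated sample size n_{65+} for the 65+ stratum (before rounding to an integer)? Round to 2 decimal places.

Neyman allocation: nₕ = n·NₕSₕ / Σⱼ NⱼSⱼ.
Σ NⱼSⱼ = 8968·312 + 601·197 = 2.916413 × 10^6.
n_{65+} = 1714·601·197 / (2.916413 × 10^6) = 69.58.

69.58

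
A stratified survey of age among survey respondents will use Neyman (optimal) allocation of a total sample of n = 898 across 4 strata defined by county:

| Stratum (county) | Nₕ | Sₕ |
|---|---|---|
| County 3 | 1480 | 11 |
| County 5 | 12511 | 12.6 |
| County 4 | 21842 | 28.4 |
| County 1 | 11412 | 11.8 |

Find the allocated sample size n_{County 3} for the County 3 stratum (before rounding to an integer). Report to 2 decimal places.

15.74

Neyman allocation: nₕ = n·NₕSₕ / Σⱼ NⱼSⱼ.
Σ NⱼSⱼ = 1480·11 + 12511·12.6 + 21842·28.4 + 11412·11.8 = 928893.
n_{County 3} = 898·1480·11 / 928893 = 15.74.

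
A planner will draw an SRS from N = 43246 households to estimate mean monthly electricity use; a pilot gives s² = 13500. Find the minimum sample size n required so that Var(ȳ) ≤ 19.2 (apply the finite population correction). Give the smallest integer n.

692

Without fpc, n₀ = s²/D = 13500/19.2 = 703.1250.
With fpc, (1 − n/N)·s²/n ≤ D requires n ≥ n₀/(1 + n₀/N) = 703.1250/(1 + 703.1250/43246) = 691.8760.
Rounding up, n = 692.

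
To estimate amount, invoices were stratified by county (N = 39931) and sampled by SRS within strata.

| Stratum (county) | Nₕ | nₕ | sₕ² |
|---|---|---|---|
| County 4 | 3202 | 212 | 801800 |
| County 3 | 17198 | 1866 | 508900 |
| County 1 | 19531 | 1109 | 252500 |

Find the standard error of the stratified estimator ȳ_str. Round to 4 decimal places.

Var(ȳ_str) = Σₕ Wₕ²(1 − fₕ)sₕ²/nₕ with Wₕ = Nₕ/N, N = 39931.
County 4: Wₕ = 0.08018832; term = 0.08018832²·(1 − 0.06620862)·801800/212 = 22.709226.
County 3: Wₕ = 0.43069295; term = 0.43069295²·(1 − 0.10850099)·508900/1866 = 45.100068.
County 1: Wₕ = 0.48911873; term = 0.48911873²·(1 − 0.05678153)·252500/1109 = 51.377234.
Sum = 119.18653.
SE = √(119.18653) = 10.9173.

10.9173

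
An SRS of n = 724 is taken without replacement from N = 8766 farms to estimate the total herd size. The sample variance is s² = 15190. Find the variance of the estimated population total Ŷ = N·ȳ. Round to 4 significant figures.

Var(Ŷ) = N²·Var(ȳ) = N²·(1 − n/N)·s²/n.
f = 724/8766 = 0.08259183; Var(ȳ) = 0.91740817·15190/724 = 19.247832.
Var(Ŷ) = 8766² · 19.247832 = 1.4790565 × 10^9.

1.479 × 10^9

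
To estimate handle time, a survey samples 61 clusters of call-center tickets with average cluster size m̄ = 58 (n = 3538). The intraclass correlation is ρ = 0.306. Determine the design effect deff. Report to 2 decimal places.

18.44

deff = 1 + (58 − 1)·0.306 = 1 + 17.442 = 18.442.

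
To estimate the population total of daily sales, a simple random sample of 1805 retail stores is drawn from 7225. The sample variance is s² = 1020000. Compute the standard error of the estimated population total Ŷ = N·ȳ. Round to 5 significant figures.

Var(Ŷ) = N²·Var(ȳ) = N²·(1 − n/N)·s²/n.
f = 1805/7225 = 0.24982699; Var(ȳ) = 0.75017301·1020000/1805 = 423.92048.
Var(Ŷ) = 7225² · 423.92048 = 2.2128914 × 10^10.
SE(Ŷ) = √(2.2128914 × 10^10) = 148760.

148760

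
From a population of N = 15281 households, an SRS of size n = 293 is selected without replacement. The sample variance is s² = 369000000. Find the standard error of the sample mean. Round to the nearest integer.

1111

Under SRS without replacement, Var(ȳ) = (1 − f)·s²/n with f = n/N = 293/15281 = 0.01917414.
Var(ȳ) = (1 − 0.01917414)·369000000/293 = 0.98082586·1.2593857 × 10^6 = 1.235238 × 10^6.
SE(ȳ) = √(1.235238 × 10^6) = 1111.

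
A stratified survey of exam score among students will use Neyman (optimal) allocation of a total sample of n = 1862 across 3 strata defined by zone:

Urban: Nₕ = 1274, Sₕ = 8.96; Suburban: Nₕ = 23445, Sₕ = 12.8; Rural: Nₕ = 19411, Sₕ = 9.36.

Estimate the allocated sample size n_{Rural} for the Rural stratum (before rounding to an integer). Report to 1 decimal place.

685.9

Neyman allocation: nₕ = n·NₕSₕ / Σⱼ NⱼSⱼ.
Σ NⱼSⱼ = 1274·8.96 + 23445·12.8 + 19411·9.36 = 493198.
n_{Rural} = 1862·19411·9.36 / 493198 = 685.9.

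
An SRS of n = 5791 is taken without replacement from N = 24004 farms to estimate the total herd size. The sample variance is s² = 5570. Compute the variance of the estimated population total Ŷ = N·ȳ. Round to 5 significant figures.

Var(Ŷ) = N²·Var(ȳ) = N²·(1 − n/N)·s²/n.
f = 5791/24004 = 0.24125146; Var(ȳ) = 0.75874854·5570/5791 = 0.72979267.
Var(Ŷ) = 24004² · 0.72979267 = 4.2050071 × 10^8.

4.2050 × 10^8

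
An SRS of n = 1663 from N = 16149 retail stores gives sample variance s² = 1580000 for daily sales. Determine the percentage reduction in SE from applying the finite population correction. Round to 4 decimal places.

5.2888

f = n/N = 1663/16149 = 0.10297851.
SE_no-fpc = √(s²/n) = 30.823533; SE_fpc = √((1−f)s²/n) = 29.193344.
Ratio = √(1−f) = 0.94711218. Reduction = 100·(1 − 0.94711218) = 5.2888%.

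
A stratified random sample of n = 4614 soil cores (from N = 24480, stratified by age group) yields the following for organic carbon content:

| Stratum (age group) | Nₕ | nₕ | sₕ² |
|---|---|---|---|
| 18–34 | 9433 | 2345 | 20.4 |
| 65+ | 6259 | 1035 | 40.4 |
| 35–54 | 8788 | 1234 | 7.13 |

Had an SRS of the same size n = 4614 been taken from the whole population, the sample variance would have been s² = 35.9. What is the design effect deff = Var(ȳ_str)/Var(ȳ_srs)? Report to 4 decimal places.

0.5924

Var(ȳ_str) = Σ Wₕ²(1−fₕ)sₕ²/nₕ with Wₕ = Nₕ/24480:
  18–34: (9433/24480)²·(1−2345/9433)·20.4/2345 = 9.7059497 × 10^-4
  65+: (6259/24480)²·(1−1035/6259)·40.4/1035 = 0.0021297386
  35–54: (8788/24480)²·(1−1234/8788)·7.13/1234 = 6.4005688 × 10^-4
  → Var(ȳ_str) = 0.0037403905.
Var(ȳ_srs) = (1 − 4614/24480)·35.9/4614 = 0.0063141643.
deff = 0.0037403905 / 0.0063141643 = 0.5924.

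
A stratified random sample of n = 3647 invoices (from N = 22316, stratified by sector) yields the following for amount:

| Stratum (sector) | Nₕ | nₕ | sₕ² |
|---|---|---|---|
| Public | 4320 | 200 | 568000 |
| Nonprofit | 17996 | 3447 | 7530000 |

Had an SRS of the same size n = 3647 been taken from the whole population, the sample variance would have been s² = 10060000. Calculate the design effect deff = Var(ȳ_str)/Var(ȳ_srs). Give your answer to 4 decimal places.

Var(ȳ_str) = Σ Wₕ²(1−fₕ)sₕ²/nₕ with Wₕ = Nₕ/22316:
  Public: (4320/22316)²·(1−200/4320)·568000/200 = 101.50013
  Nonprofit: (17996/22316)²·(1−3447/17996)·7530000/3447 = 1148.4977
  → Var(ȳ_str) = 1249.9978.
Var(ȳ_srs) = (1 − 3647/22316)·10060000/3647 = 2307.634.
deff = 1249.9978 / 2307.634 = 0.5417.

0.5417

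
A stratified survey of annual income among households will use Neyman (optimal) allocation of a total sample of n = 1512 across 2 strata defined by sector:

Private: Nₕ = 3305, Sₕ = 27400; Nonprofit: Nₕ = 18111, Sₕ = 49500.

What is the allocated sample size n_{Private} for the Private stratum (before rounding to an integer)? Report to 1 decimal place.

138.7

Neyman allocation: nₕ = n·NₕSₕ / Σⱼ NⱼSⱼ.
Σ NⱼSⱼ = 3305·27400 + 18111·49500 = 9.870515 × 10^8.
n_{Private} = 1512·3305·27400 / (9.870515 × 10^8) = 138.7.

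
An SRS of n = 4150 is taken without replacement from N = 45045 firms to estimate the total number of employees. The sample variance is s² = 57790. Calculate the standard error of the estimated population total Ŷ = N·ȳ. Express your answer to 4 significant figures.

160200

Var(Ŷ) = N²·Var(ȳ) = N²·(1 − n/N)·s²/n.
f = 4150/45045 = 0.09213009; Var(ȳ) = 0.90786991·57790/4150 = 12.642362.
Var(Ŷ) = 45045² · 12.642362 = 2.565201 × 10^10.
SE(Ŷ) = √(2.565201 × 10^10) = 160200.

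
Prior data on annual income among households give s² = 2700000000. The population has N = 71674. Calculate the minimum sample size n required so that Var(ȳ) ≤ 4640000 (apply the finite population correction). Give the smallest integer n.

578

Without fpc, n₀ = s²/D = 2700000000/4640000 = 581.8966.
With fpc, (1 − n/N)·s²/n ≤ D requires n ≥ n₀/(1 + n₀/N) = 581.8966/(1 + 581.8966/71674) = 577.2104.
Rounding up, n = 578.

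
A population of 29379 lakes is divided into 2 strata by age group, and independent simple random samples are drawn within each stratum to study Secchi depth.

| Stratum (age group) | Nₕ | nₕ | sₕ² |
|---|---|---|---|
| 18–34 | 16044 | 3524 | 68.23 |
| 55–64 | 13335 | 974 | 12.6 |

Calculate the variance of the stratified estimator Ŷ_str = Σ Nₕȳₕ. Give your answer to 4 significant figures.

6.022 × 10^6

Var(Ŷ_str) = Σₕ Nₕ²(1 − fₕ)sₕ²/nₕ.
18–34: 16044²·(1 − 3524/16044)·68.23/3524 = 3.8891658 × 10^6.
55–64: 13335²·(1 − 974/13335)·12.6/974 = 2.1323486 × 10^6.
Sum = 6.0215144 × 10^6.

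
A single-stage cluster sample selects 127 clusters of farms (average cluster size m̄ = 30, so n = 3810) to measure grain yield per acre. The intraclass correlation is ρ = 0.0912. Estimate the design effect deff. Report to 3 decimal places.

3.645

deff = 1 + (30 − 1)·0.0912 = 1 + 2.6448 = 3.6448.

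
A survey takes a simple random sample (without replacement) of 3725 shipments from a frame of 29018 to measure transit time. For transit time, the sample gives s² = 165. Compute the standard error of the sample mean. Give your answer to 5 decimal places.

0.19649

Under SRS without replacement, Var(ȳ) = (1 − f)·s²/n with f = n/N = 3725/29018 = 0.12836860.
Var(ȳ) = (1 − 0.12836860)·165/3725 = 0.87163140·0.044295302 = 0.038609176.
SE(ȳ) = √(0.038609176) = 0.19649.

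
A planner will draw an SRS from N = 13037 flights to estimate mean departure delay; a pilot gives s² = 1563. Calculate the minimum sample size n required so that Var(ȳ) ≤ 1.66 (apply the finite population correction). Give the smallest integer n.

879

Without fpc, n₀ = s²/D = 1563/1.66 = 941.5663.
With fpc, (1 − n/N)·s²/n ≤ D requires n ≥ n₀/(1 + n₀/N) = 941.5663/(1 + 941.5663/13037) = 878.1444.
Rounding up, n = 879.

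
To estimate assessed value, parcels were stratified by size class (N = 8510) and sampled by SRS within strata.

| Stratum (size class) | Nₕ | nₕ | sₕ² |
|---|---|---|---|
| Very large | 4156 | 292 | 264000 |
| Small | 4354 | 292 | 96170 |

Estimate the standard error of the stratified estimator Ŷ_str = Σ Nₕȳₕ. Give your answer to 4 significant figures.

Var(Ŷ_str) = Σₕ Nₕ²(1 − fₕ)sₕ²/nₕ.
Very large: 4156²·(1 − 292/4156)·264000/292 = 1.4518901 × 10^10.
Small: 4354²·(1 − 292/4354)·96170/292 = 5.8248549 × 10^9.
Sum = 2.0343756 × 10^10.
SE = √(2.0343756 × 10^10) = 142600.

142600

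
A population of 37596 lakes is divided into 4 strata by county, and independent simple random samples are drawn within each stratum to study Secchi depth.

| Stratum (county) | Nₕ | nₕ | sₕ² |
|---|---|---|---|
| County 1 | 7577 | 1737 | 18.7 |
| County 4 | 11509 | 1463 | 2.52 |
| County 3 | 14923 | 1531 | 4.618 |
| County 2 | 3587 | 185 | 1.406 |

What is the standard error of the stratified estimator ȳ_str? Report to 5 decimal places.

0.03115

Var(ȳ_str) = Σₕ Wₕ²(1 − fₕ)sₕ²/nₕ with Wₕ = Nₕ/N, N = 37596.
County 1: Wₕ = 0.20153740; term = 0.20153740²·(1 − 0.22924640)·18.7/1737 = 3.3703006 × 10^-4.
County 4: Wₕ = 0.30612299; term = 0.30612299²·(1 − 0.12711791)·2.52/1463 = 1.4089763 × 10^-4.
County 3: Wₕ = 0.39693052; term = 0.39693052²·(1 − 0.10259331)·4.618/1531 = 4.264784 × 10^-4.
County 2: Wₕ = 0.09540909; term = 0.09540909²·(1 − 0.05157513)·1.406/185 = 6.5613922 × 10^-5.
Sum = 9.7002001 × 10^-4.
SE = √(9.7002001 × 10^-4) = 0.03115.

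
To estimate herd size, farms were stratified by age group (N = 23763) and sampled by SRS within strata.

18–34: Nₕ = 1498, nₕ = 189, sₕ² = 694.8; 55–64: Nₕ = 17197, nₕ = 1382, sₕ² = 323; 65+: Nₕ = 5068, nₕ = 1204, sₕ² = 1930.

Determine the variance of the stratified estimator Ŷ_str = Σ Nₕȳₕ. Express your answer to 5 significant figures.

1.0216 × 10^8

Var(Ŷ_str) = Σₕ Nₕ²(1 − fₕ)sₕ²/nₕ.
18–34: 1498²·(1 − 189/1498)·694.8/189 = 7.2085757 × 10^6.
55–64: 17197²·(1 − 1382/17197)·323/1382 = 6.3564753 × 10^7.
65+: 5068²·(1 − 1204/5068)·1930/1204 = 3.1390956 × 10^7.
Sum = 1.0216428 × 10^8.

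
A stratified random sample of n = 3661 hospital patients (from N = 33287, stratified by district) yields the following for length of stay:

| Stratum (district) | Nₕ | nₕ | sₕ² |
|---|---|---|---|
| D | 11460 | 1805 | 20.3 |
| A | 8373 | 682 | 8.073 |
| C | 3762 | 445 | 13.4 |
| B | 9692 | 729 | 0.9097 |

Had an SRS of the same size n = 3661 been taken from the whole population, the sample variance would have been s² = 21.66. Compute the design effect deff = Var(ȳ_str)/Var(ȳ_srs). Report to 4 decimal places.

0.4269

Var(ȳ_str) = Σ Wₕ²(1−fₕ)sₕ²/nₕ with Wₕ = Nₕ/33287:
  D: (11460/33287)²·(1−1805/11460)·20.3/1805 = 0.0011230689
  A: (8373/33287)²·(1−682/8373)·8.073/682 = 6.8796314 × 10^-4
  C: (3762/33287)²·(1−445/3762)·13.4/445 = 3.3912495 × 10^-4
  B: (9692/33287)²·(1−729/9692)·0.9097/729 = 9.7833627 × 10^-5
  → Var(ȳ_str) = 0.0022479906.
Var(ȳ_srs) = (1 − 3661/33287)·21.66/3661 = 0.0052657118.
deff = 0.0022479906 / 0.0052657118 = 0.4269.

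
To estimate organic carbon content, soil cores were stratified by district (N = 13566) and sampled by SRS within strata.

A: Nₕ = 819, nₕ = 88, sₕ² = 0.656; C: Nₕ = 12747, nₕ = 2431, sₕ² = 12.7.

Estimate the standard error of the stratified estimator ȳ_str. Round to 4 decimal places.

Var(ȳ_str) = Σₕ Wₕ²(1 − fₕ)sₕ²/nₕ with Wₕ = Nₕ/N, N = 13566.
A: Wₕ = 0.06037152; term = 0.06037152²·(1 − 0.10744811)·0.656/88 = 2.4250395 × 10^-5.
C: Wₕ = 0.93962848; term = 0.93962848²·(1 − 0.19071154)·12.7/2431 = 0.0037327977.
Sum = 0.0037570481.
SE = √(0.0037570481) = 0.0613.

0.0613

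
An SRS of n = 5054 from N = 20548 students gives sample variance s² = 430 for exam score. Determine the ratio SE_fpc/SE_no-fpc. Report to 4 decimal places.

0.8684

f = n/N = 5054/20548 = 0.24596068.
SE_no-fpc = √(s²/n) = 0.29168669; SE_fpc = √((1−f)s²/n) = 0.25328741.
Ratio = √(1−f) = 0.86835438.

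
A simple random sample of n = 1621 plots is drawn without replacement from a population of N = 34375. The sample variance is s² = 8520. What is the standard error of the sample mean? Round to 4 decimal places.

Under SRS without replacement, Var(ȳ) = (1 − f)·s²/n with f = n/N = 1621/34375 = 0.04715636.
Var(ȳ) = (1 − 0.04715636)·8520/1621 = 0.95284364·5.2560148 = 5.0081603.
SE(ȳ) = √(5.0081603) = 2.2379.

2.2379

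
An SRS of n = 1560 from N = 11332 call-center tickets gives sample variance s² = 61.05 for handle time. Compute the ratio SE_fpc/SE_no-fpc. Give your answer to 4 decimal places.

f = n/N = 1560/11332 = 0.13766325.
SE_no-fpc = √(s²/n) = 0.19782471; SE_fpc = √((1−f)s²/n) = 0.18370416.
Ratio = √(1−f) = 0.92862088.

0.9286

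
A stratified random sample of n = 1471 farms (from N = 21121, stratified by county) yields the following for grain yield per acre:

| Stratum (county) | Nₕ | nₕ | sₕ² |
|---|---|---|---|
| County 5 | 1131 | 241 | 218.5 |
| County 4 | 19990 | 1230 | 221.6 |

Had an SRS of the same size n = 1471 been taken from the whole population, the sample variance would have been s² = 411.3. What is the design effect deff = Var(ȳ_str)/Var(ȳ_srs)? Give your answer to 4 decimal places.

0.5901

Var(ȳ_str) = Σ Wₕ²(1−fₕ)sₕ²/nₕ with Wₕ = Nₕ/21121:
  County 5: (1131/21121)²·(1−241/1131)·218.5/241 = 0.0020457759
  County 4: (19990/21121)²·(1−1230/19990)·221.6/1230 = 0.1514542
  → Var(ȳ_str) = 0.15349998.
Var(ȳ_srs) = (1 − 1471/21121)·411.3/1471 = 0.2601322.
deff = 0.15349998 / 0.2601322 = 0.5901.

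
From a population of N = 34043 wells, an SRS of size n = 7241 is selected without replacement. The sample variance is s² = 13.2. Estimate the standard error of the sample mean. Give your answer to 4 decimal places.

0.0379

Under SRS without replacement, Var(ȳ) = (1 − f)·s²/n with f = n/N = 7241/34043 = 0.21270158.
Var(ȳ) = (1 − 0.21270158)·13.2/7241 = 0.78729842·0.0018229526 = 0.0014352077.
SE(ȳ) = √(0.0014352077) = 0.0379.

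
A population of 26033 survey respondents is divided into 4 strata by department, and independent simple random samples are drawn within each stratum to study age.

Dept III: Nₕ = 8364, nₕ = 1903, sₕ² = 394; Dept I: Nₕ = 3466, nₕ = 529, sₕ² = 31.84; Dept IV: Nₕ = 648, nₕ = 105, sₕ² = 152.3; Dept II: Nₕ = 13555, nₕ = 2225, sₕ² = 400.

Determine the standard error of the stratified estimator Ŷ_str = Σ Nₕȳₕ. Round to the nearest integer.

Var(Ŷ_str) = Σₕ Nₕ²(1 − fₕ)sₕ²/nₕ.
Dept III: 8364²·(1 − 1903/8364)·394/1903 = 1.1188483 × 10^7.
Dept I: 3466²·(1 − 529/3466)·31.84/529 = 612702.84.
Dept IV: 648²·(1 − 105/648)·152.3/105 = 510370.35.
Dept II: 13555²·(1 − 2225/13555)·400/2225 = 2.7609555 × 10^7.
Sum = 3.9921111 × 10^7.
SE = √(3.9921111 × 10^7) = 6318.

6318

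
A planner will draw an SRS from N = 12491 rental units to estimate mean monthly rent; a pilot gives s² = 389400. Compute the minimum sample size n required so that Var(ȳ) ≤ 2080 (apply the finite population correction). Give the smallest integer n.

185

Without fpc, n₀ = s²/D = 389400/2080 = 187.2115.
With fpc, (1 − n/N)·s²/n ≤ D requires n ≥ n₀/(1 + n₀/N) = 187.2115/(1 + 187.2115/12491) = 184.4471.
Rounding up, n = 185.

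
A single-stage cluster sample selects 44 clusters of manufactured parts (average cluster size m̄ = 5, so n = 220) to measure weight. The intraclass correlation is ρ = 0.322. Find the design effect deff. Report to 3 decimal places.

2.288

deff = 1 + (5 − 1)·0.322 = 1 + 1.288 = 2.288.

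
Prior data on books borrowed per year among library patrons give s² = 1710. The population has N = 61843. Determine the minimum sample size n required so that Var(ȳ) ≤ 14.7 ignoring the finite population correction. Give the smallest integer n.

117

Without fpc, n₀ = s²/D = 1710/14.7 = 116.3265.
Rounding up, n = 117.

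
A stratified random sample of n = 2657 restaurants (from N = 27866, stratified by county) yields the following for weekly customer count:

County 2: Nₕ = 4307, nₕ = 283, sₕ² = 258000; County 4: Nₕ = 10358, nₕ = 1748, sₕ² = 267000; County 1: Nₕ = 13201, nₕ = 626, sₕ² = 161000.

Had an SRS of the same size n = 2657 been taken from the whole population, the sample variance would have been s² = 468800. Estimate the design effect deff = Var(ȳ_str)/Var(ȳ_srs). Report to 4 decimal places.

Var(ȳ_str) = Σ Wₕ²(1−fₕ)sₕ²/nₕ with Wₕ = Nₕ/27866:
  County 2: (4307/27866)²·(1−283/4307)·258000/283 = 20.347771
  County 4: (10358/27866)²·(1−1748/10358)·267000/1748 = 17.542829
  County 1: (13201/27866)²·(1−626/13201)·161000/626 = 54.981566
  → Var(ȳ_str) = 92.872166.
Var(ȳ_srs) = (1 − 2657/27866)·468800/2657 = 159.61622.
deff = 92.872166 / 159.61622 = 0.5818.

0.5818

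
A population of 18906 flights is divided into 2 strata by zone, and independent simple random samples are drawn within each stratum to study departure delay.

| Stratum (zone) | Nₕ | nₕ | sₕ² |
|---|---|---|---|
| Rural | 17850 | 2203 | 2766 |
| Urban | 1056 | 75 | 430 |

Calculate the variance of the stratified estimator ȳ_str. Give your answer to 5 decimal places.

0.99770

Var(ȳ_str) = Σₕ Wₕ²(1 − fₕ)sₕ²/nₕ with Wₕ = Nₕ/N, N = 18906.
Rural: Wₕ = 0.94414472; term = 0.94414472²·(1 − 0.12341737)·2766/2203 = 0.98108735.
Urban: Wₕ = 0.05585528; term = 0.05585528²·(1 − 0.07102273)·430/75 = 0.016616548.
Sum = 0.9977039.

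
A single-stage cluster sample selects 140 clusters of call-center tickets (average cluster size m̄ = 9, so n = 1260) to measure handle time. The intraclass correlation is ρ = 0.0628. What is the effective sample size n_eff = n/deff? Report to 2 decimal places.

deff = 1 + (9 − 1)·0.0628 = 1 + 0.5024 = 1.5024.
n_eff = 1260 / 1.5024 = 838.66.

838.66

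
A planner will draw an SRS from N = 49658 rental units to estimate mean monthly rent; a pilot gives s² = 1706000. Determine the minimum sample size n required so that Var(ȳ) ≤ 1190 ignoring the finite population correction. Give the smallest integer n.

Without fpc, n₀ = s²/D = 1706000/1190 = 1433.6134.
Rounding up, n = 1434.

1434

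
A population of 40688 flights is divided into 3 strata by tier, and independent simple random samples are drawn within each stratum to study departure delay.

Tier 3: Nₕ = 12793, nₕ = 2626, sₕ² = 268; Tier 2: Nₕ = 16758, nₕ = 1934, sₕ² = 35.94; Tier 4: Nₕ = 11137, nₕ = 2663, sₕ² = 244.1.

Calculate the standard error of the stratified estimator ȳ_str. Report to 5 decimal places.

Var(ȳ_str) = Σₕ Wₕ²(1 − fₕ)sₕ²/nₕ with Wₕ = Nₕ/N, N = 40688.
Tier 3: Wₕ = 0.31441703; term = 0.31441703²·(1 − 0.20526851)·268/2626 = 0.0080181211.
Tier 2: Wₕ = 0.41186591; term = 0.41186591²·(1 − 0.11540757)·35.94/1934 = 0.0027885376.
Tier 4: Wₕ = 0.27371707; term = 0.27371707²·(1 − 0.23911287)·244.1/2663 = 0.0052254128.
Sum = 0.016032072.
SE = √(0.016032072) = 0.12662.

0.12662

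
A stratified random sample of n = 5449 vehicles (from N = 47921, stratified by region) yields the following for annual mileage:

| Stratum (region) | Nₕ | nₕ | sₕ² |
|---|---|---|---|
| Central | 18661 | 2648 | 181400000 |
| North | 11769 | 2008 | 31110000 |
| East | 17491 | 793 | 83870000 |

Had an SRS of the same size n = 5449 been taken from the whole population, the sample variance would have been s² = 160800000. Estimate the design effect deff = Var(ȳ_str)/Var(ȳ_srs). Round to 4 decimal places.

Var(ȳ_str) = Σ Wₕ²(1−fₕ)sₕ²/nₕ with Wₕ = Nₕ/47921:
  Central: (18661/47921)²·(1−2648/18661)·181400000/2648 = 8914.0522
  North: (11769/47921)²·(1−2008/11769)·31110000/2008 = 775.02986
  East: (17491/47921)²·(1−793/17491)·83870000/793 = 13451.193
  → Var(ȳ_str) = 23140.275.
Var(ȳ_srs) = (1 − 5449/47921)·160800000/5449 = 26154.479.
deff = 23140.275 / 26154.479 = 0.8848.

0.8848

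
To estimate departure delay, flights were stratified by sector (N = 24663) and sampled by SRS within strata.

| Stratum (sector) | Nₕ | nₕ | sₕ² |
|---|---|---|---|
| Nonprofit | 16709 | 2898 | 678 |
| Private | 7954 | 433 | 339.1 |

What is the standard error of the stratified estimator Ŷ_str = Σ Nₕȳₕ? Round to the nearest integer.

Var(Ŷ_str) = Σₕ Nₕ²(1 − fₕ)sₕ²/nₕ.
Nonprofit: 16709²·(1 − 2898/16709)·678/2898 = 5.3989201 × 10^7.
Private: 7954²·(1 − 433/7954)·339.1/433 = 4.684908 × 10^7.
Sum = 1.0083828 × 10^8.
SE = √(1.0083828 × 10^8) = 10042.

10042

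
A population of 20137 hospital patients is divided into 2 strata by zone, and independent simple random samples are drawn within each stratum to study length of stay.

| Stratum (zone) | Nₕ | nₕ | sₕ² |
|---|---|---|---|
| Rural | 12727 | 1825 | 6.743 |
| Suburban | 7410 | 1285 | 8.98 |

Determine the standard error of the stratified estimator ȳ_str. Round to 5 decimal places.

0.04524

Var(ȳ_str) = Σₕ Wₕ²(1 − fₕ)sₕ²/nₕ with Wₕ = Nₕ/N, N = 20137.
Rural: Wₕ = 0.63202066; term = 0.63202066²·(1 − 0.14339593)·6.743/1825 = 0.00126425.
Suburban: Wₕ = 0.36797934; term = 0.36797934²·(1 − 0.17341430)·8.98/1285 = 7.8218227 × 10^-4.
Sum = 0.0020464323.
SE = √(0.0020464323) = 0.04524.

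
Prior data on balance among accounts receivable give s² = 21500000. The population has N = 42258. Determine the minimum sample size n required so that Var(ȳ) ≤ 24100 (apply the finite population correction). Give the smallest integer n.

874

Without fpc, n₀ = s²/D = 21500000/24100 = 892.1162.
With fpc, (1 − n/N)·s²/n ≤ D requires n ≥ n₀/(1 + n₀/N) = 892.1162/(1 + 892.1162/42258) = 873.6720.
Rounding up, n = 874.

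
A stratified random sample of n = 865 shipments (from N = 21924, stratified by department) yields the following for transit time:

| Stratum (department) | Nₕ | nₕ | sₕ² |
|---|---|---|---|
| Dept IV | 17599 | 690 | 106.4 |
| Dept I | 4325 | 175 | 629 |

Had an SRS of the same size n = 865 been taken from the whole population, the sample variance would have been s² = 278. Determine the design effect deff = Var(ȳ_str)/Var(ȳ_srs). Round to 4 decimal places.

0.7440

Var(ȳ_str) = Σ Wₕ²(1−fₕ)sₕ²/nₕ with Wₕ = Nₕ/21924:
  Dept IV: (17599/21924)²·(1−690/17599)·106.4/690 = 0.095468229
  Dept I: (4325/21924)²·(1−175/4325)·629/175 = 0.1342169
  → Var(ȳ_str) = 0.22968513.
Var(ȳ_srs) = (1 − 865/21924)·278/865 = 0.30870712.
deff = 0.22968513 / 0.30870712 = 0.7440.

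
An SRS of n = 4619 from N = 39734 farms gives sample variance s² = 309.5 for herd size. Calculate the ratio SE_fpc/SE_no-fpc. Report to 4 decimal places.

0.9401

f = n/N = 4619/39734 = 0.11624805.
SE_no-fpc = √(s²/n) = 0.25885487; SE_fpc = √((1−f)s²/n) = 0.2433445.
Ratio = √(1−f) = 0.94008082.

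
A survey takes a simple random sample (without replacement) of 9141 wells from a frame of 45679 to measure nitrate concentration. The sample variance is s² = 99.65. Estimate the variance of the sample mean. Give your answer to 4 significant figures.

Under SRS without replacement, Var(ȳ) = (1 − f)·s²/n with f = n/N = 9141/45679 = 0.20011384.
Var(ȳ) = (1 − 0.20011384)·99.65/9141 = 0.79988616·0.010901433 = 0.0087199055.

0.008720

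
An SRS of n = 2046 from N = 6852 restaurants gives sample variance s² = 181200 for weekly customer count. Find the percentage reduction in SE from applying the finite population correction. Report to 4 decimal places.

f = n/N = 2046/6852 = 0.29859895.
SE_no-fpc = √(s²/n) = 9.4107943; SE_fpc = √((1−f)s²/n) = 7.881511.
Ratio = √(1−f) = 0.83749690. Reduction = 100·(1 − 0.83749690) = 16.2503%.

16.2503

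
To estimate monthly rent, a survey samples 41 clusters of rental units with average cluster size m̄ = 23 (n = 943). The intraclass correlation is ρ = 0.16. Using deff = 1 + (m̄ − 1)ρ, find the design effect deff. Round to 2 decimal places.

deff = 1 + (23 − 1)·0.16 = 1 + 3.52 = 4.52.

4.52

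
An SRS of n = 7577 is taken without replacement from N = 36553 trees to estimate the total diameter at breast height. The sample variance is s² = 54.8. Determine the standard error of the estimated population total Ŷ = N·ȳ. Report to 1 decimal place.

Var(Ŷ) = N²·Var(ȳ) = N²·(1 − n/N)·s²/n.
f = 7577/36553 = 0.20728805; Var(ȳ) = 0.79271195·54.8/7577 = 0.0057332209.
Var(Ŷ) = 36553² · 0.0057332209 = 7.6602815 × 10^6.
SE(Ŷ) = √(7.6602815 × 10^6) = 2767.7.

2767.7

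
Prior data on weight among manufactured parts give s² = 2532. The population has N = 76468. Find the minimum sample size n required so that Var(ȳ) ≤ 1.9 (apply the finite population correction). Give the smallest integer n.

Without fpc, n₀ = s²/D = 2532/1.9 = 1332.6316.
With fpc, (1 − n/N)·s²/n ≤ D requires n ≥ n₀/(1 + n₀/N) = 1332.6316/(1 + 1332.6316/76468) = 1309.8052.
Rounding up, n = 1310.

1310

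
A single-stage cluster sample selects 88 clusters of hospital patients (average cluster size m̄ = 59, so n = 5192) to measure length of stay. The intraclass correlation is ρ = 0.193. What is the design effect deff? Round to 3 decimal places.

12.194

deff = 1 + (59 − 1)·0.193 = 1 + 11.194 = 12.194.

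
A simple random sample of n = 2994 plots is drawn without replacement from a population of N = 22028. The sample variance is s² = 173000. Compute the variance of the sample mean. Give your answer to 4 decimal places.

Under SRS without replacement, Var(ȳ) = (1 − f)·s²/n with f = n/N = 2994/22028 = 0.13591792.
Var(ȳ) = (1 − 0.13591792)·173000/2994 = 0.86408208·57.782231 = 49.92859.

49.9286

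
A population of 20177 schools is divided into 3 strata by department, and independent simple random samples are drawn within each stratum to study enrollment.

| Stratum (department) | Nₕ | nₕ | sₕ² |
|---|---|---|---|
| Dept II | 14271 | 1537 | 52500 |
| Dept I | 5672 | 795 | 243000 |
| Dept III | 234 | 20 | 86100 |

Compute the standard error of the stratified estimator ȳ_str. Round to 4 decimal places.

6.0453

Var(ȳ_str) = Σₕ Wₕ²(1 − fₕ)sₕ²/nₕ with Wₕ = Nₕ/N, N = 20177.
Dept II: Wₕ = 0.70729048; term = 0.70729048²·(1 − 0.10770093)·52500/1537 = 15.247249.
Dept I: Wₕ = 0.28111216; term = 0.28111216²·(1 − 0.14016220)·243000/795 = 20.768969.
Dept III: Wₕ = 0.01159736; term = 0.01159736²·(1 − 0.08547009)·86100/20 = 0.52952882.
Sum = 36.545747.
SE = √(36.545747) = 6.0453.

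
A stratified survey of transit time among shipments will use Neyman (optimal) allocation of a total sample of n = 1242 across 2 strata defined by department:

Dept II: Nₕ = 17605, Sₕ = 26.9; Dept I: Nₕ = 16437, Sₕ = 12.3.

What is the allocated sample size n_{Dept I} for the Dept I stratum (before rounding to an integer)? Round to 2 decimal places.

Neyman allocation: nₕ = n·NₕSₕ / Σⱼ NⱼSⱼ.
Σ NⱼSⱼ = 17605·26.9 + 16437·12.3 = 675749.6.
n_{Dept I} = 1242·16437·12.3 / 675749.6 = 371.59.

371.59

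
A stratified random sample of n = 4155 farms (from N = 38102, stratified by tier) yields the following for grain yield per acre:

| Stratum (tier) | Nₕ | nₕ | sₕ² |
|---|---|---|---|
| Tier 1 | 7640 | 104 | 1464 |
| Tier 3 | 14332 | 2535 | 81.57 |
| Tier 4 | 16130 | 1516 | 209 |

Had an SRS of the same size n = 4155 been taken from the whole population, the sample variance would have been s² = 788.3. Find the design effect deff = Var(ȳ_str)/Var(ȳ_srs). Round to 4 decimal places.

3.4573

Var(ȳ_str) = Σ Wₕ²(1−fₕ)sₕ²/nₕ with Wₕ = Nₕ/38102:
  Tier 1: (7640/38102)²·(1−104/7640)·1464/104 = 0.55827276
  Tier 3: (14332/38102)²·(1−2535/14332)·81.57/2535 = 0.0037474456
  Tier 4: (16130/38102)²·(1−1516/16130)·209/1516 = 0.022384892
  → Var(ȳ_str) = 0.5844051.
Var(ȳ_srs) = (1 − 4155/38102)·788.3/4155 = 0.16903402.
deff = 0.5844051 / 0.16903402 = 3.4573.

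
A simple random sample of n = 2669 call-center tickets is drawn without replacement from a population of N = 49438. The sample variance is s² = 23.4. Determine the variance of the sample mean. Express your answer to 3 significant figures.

Under SRS without replacement, Var(ȳ) = (1 − f)·s²/n with f = n/N = 2669/49438 = 0.05398681.
Var(ȳ) = (1 − 0.05398681)·23.4/2669 = 0.94601319·0.0087673286 = 0.0082940085.

0.00829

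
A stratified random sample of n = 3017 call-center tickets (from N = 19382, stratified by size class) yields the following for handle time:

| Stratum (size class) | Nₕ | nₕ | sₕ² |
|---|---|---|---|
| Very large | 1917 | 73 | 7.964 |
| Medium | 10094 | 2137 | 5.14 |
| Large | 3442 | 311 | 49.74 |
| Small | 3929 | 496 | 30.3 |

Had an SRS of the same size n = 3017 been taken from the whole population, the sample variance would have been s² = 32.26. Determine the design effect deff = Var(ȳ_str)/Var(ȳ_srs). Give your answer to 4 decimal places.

0.9218

Var(ȳ_str) = Σ Wₕ²(1−fₕ)sₕ²/nₕ with Wₕ = Nₕ/19382:
  Very large: (1917/19382)²·(1−73/1917)·7.964/73 = 0.0010265834
  Medium: (10094/19382)²·(1−2137/10094)·5.14/2137 = 5.1424974 × 10^-4
  Large: (3442/19382)²·(1−311/3442)·49.74/311 = 0.004588198
  Small: (3929/19382)²·(1−496/3929)·30.3/496 = 0.0021934089
  → Var(ȳ_str) = 0.00832244.
Var(ȳ_srs) = (1 − 3017/19382)·32.26/3017 = 0.0090283102.
deff = 0.00832244 / 0.0090283102 = 0.9218.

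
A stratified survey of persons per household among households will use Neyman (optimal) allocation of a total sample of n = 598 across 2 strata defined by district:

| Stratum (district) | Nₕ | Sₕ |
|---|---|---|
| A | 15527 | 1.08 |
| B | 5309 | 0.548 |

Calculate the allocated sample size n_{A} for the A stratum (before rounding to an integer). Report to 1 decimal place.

Neyman allocation: nₕ = n·NₕSₕ / Σⱼ NⱼSⱼ.
Σ NⱼSⱼ = 15527·1.08 + 5309·0.548 = 19678.492.
n_{A} = 598·15527·1.08 / 19678.492 = 509.6.

509.6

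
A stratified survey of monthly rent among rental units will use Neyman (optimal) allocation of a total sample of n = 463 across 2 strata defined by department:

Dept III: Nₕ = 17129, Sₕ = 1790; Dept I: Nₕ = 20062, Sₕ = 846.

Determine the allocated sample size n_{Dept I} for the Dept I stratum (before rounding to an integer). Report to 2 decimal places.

164.97

Neyman allocation: nₕ = n·NₕSₕ / Σⱼ NⱼSⱼ.
Σ NⱼSⱼ = 17129·1790 + 20062·846 = 4.7633362 × 10^7.
n_{Dept I} = 463·20062·846 / (4.7633362 × 10^7) = 164.97.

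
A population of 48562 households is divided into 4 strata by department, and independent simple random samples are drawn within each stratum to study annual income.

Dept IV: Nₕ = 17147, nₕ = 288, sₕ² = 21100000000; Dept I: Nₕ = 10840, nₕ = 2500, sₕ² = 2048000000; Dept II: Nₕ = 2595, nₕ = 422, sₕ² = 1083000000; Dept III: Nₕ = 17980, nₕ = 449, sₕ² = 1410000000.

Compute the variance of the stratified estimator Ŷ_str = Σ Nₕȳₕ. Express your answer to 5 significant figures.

2.2258 × 10^16

Var(Ŷ_str) = Σₕ Nₕ²(1 − fₕ)sₕ²/nₕ.
Dept IV: 17147²·(1 − 288/17147)·21100000000/288 = 2.1179218 × 10^16.
Dept I: 10840²·(1 − 2500/10840)·2048000000/2500 = 7.4060268 × 10^13.
Dept II: 2595²·(1 − 422/2595)·1083000000/422 = 1.4471485 × 10^13.
Dept III: 17980²·(1 − 449/17980)·1410000000/449 = 9.8984946 × 10^14.
Sum = 2.2257599 × 10^16.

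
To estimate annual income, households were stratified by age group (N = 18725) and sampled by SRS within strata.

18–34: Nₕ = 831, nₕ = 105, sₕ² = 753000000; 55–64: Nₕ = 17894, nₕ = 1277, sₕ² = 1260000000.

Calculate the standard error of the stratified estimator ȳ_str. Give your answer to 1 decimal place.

921.5

Var(ȳ_str) = Σₕ Wₕ²(1 − fₕ)sₕ²/nₕ with Wₕ = Nₕ/N, N = 18725.
18–34: Wₕ = 0.04437917; term = 0.04437917²·(1 − 0.12635379)·753000000/105 = 12339.56.
55–64: Wₕ = 0.95562083; term = 0.95562083²·(1 − 0.07136470)·1260000000/1277 = 836750.63.
Sum = 849090.19.
SE = √(849090.19) = 921.5.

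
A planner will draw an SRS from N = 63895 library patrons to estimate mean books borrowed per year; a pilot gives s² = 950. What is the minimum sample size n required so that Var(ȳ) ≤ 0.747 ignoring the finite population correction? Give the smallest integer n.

1272

Without fpc, n₀ = s²/D = 950/0.747 = 1271.7537.
Rounding up, n = 1272.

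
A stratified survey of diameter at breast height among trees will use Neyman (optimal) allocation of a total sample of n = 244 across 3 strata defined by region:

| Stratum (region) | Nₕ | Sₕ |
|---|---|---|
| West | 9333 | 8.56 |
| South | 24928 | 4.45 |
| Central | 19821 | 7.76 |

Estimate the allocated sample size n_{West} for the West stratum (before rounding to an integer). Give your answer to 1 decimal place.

Neyman allocation: nₕ = n·NₕSₕ / Σⱼ NⱼSⱼ.
Σ NⱼSⱼ = 9333·8.56 + 24928·4.45 + 19821·7.76 = 344631.04.
n_{West} = 244·9333·8.56 / 344631.04 = 56.6.

56.6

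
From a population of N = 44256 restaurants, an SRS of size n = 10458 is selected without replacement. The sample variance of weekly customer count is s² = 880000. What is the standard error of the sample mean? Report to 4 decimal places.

8.0163

Under SRS without replacement, Var(ȳ) = (1 − f)·s²/n with f = n/N = 10458/44256 = 0.23630694.
Var(ȳ) = (1 − 0.23630694)·880000/10458 = 0.76369306·84.146108 = 64.261799.
SE(ȳ) = √(64.261799) = 8.0163.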